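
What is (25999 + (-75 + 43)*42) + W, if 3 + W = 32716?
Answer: 57368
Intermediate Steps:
W = 32713 (W = -3 + 32716 = 32713)
(25999 + (-75 + 43)*42) + W = (25999 + (-75 + 43)*42) + 32713 = (25999 - 32*42) + 32713 = (25999 - 1344) + 32713 = 24655 + 32713 = 57368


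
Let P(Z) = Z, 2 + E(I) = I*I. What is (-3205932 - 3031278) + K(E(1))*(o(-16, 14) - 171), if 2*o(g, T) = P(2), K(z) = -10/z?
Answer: -6238910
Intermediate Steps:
E(I) = -2 + I**2 (E(I) = -2 + I*I = -2 + I**2)
o(g, T) = 1 (o(g, T) = (1/2)*2 = 1)
(-3205932 - 3031278) + K(E(1))*(o(-16, 14) - 171) = (-3205932 - 3031278) + (-10/(-2 + 1**2))*(1 - 171) = -6237210 - 10/(-2 + 1)*(-170) = -6237210 - 10/(-1)*(-170) = -6237210 - 10*(-1)*(-170) = -6237210 + 10*(-170) = -6237210 - 1700 = -6238910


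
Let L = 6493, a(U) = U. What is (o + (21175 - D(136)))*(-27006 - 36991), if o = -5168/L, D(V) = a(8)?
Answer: -8795246135511/6493 ≈ -1.3546e+9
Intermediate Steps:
D(V) = 8
o = -5168/6493 ≈ -0.79593
(o + (21175 - D(136)))*(-27006 - 36991) = (-5168/6493 + (21175 - 1*8))*(-27006 - 36991) = (-5168/6493 + (21175 - 8))*(-63997) = (-5168/6493 + 21167)*(-63997) = (137432163/6493)*(-63997) = -8795246135511/6493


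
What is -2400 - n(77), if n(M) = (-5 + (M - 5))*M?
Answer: -7559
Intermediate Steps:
n(M) = M*(-10 + M) (n(M) = (-5 + (-5 + M))*M = (-10 + M)*M = M*(-10 + M))
-2400 - n(77) = -2400 - 77*(-10 + 77) = -2400 - 77*67 = -2400 - 1*5159 = -2400 - 5159 = -7559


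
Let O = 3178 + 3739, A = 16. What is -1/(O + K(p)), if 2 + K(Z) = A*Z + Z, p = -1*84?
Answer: -1/5487 ≈ -0.00018225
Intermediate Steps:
p = -84
K(Z) = -2 + 17*Z (K(Z) = -2 + (16*Z + Z) = -2 + 17*Z)
O = 6917
-1/(O + K(p)) = -1/(6917 + (-2 + 17*(-84))) = -1/(6917 + (-2 - 1428)) = -1/(6917 - 1430) = -1/5487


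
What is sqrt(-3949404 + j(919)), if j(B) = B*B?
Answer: I*sqrt(3104843) ≈ 1762.1*I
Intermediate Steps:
j(B) = B**2
sqrt(-3949404 + j(919)) = sqrt(-3949404 + 919**2) = sqrt(-3949404 + 844561) = sqrt(-3104843) = I*sqrt(3104843)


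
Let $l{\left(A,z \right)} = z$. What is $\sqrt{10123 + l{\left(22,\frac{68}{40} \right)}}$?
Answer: $\frac{\sqrt{1012470}}{10} \approx 100.62$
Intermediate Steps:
$\sqrt{10123 + l{\left(22,\frac{68}{40} \right)}} = \sqrt{10123 + \frac{68}{40}} = \sqrt{10123 + 68 \cdot \frac{1}{40}} = \sqrt{10123 + \frac{17}{10}} = \sqrt{\frac{101247}{10}} = \frac{\sqrt{1012470}}{10}$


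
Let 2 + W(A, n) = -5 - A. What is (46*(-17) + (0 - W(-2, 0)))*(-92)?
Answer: 71484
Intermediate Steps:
W(A, n) = -7 - A (W(A, n) = -2 + (-5 - A) = -7 - A)
(46*(-17) + (0 - W(-2, 0)))*(-92) = (46*(-17) + (0 - (-7 - 1*(-2))))*(-92) = (-782 + (0 - (-7 + 2)))*(-92) = (-782 + (0 - 1*(-5)))*(-92) = (-782 + (0 + 5))*(-92) = (-782 + 5)*(-92) = -777*(-92) = 71484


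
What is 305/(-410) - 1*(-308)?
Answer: 25195/82 ≈ 307.26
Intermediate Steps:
305/(-410) - 1*(-308) = 305*(-1/410) + 308 = -61/82 + 308 = 25195/82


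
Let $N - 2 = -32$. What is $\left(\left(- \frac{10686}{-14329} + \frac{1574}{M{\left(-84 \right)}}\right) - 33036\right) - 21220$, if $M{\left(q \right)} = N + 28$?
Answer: $- \frac{788700461}{14329} \approx -55042.0$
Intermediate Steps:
$N = -30$ ($N = 2 - 32 = -30$)
$M{\left(q \right)} = -2$ ($M{\left(q \right)} = -30 + 28 = -2$)
$\left(\left(- \frac{10686}{-14329} + \frac{1574}{M{\left(-84 \right)}}\right) - 33036\right) - 21220 = \left(\left(- \frac{10686}{-14329} + \frac{1574}{-2}\right) - 33036\right) - 21220 = \left(\left(\left(-10686\right) \left(- \frac{1}{14329}\right) + 1574 \left(- \frac{1}{2}\right)\right) - 33036\right) - 21220 = \left(\left(\frac{10686}{14329} - 787\right) - 33036\right) - 21220 = \left(- \frac{11266237}{14329} - 33036\right) - 21220 = - \frac{484639081}{14329} - 21220 = - \frac{788700461}{14329}$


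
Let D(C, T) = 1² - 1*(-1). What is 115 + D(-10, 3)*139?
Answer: 393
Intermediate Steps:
D(C, T) = 2 (D(C, T) = 1 + 1 = 2)
115 + D(-10, 3)*139 = 115 + 2*139 = 115 + 278 = 393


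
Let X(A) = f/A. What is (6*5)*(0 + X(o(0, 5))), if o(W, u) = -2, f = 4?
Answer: -60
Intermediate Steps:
X(A) = 4/A
(6*5)*(0 + X(o(0, 5))) = (6*5)*(0 + 4/(-2)) = 30*(0 + 4*(-½)) = 30*(0 - 2) = 30*(-2) = -60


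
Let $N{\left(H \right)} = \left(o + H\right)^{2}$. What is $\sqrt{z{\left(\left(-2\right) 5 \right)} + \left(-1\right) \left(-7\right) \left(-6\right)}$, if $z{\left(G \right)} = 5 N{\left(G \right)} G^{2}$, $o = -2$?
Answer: $\sqrt{71958} \approx 268.25$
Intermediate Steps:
$N{\left(H \right)} = \left(-2 + H\right)^{2}$
$z{\left(G \right)} = 5 G^{2} \left(-2 + G\right)^{2}$ ($z{\left(G \right)} = 5 \left(-2 + G\right)^{2} G^{2} = 5 G^{2} \left(-2 + G\right)^{2}$)
$\sqrt{z{\left(\left(-2\right) 5 \right)} + \left(-1\right) \left(-7\right) \left(-6\right)} = \sqrt{5 \left(\left(-2\right) 5\right)^{2} \left(-2 - 10\right)^{2} + \left(-1\right) \left(-7\right) \left(-6\right)} = \sqrt{5 \left(-10\right)^{2} \left(-2 - 10\right)^{2} + 7 \left(-6\right)} = \sqrt{5 \cdot 100 \left(-12\right)^{2} - 42} = \sqrt{5 \cdot 100 \cdot 144 - 42} = \sqrt{72000 - 42} = \sqrt{71958}$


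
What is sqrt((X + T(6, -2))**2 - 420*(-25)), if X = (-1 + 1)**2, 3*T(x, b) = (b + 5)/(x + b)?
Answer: sqrt(168001)/4 ≈ 102.47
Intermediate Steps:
T(x, b) = (5 + b)/(3*(b + x)) (T(x, b) = ((b + 5)/(x + b))/3 = ((5 + b)/(b + x))/3 = (5 + b)/(3*(b + x)))
X = 0 (X = 0**2 = 0)
sqrt((X + T(6, -2))**2 - 420*(-25)) = sqrt((0 + (5 - 2)/(3*(-2 + 6)))**2 - 420*(-25)) = sqrt((0 + (1/3)*3/4)**2 + 10500) = sqrt((0 + (1/3)*(1/4)*3)**2 + 10500) = sqrt((0 + 1/4)**2 + 10500) = sqrt((1/4)**2 + 10500) = sqrt(1/16 + 10500) = sqrt(168001/16) = sqrt(168001)/4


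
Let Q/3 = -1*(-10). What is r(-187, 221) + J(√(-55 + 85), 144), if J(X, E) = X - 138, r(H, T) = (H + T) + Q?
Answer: -74 + √30 ≈ -68.523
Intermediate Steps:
Q = 30 (Q = 3*(-1*(-10)) = 3*10 = 30)
r(H, T) = 30 + H + T (r(H, T) = (H + T) + 30 = 30 + H + T)
J(X, E) = -138 + X
r(-187, 221) + J(√(-55 + 85), 144) = (30 - 187 + 221) + (-138 + √(-55 + 85)) = 64 + (-138 + √30) = -74 + √30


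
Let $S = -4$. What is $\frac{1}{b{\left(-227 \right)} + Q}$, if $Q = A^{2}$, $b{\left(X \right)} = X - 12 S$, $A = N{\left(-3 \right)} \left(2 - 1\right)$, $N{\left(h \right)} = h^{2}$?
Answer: $- \frac{1}{98} \approx -0.010204$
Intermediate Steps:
$A = 9$ ($A = \left(-3\right)^{2} \left(2 - 1\right) = 9 \left(2 - 1\right) = 9 \cdot 1 = 9$)
$b{\left(X \right)} = 48 + X$ ($b{\left(X \right)} = X - -48 = X + 48 = 48 + X$)
$Q = 81$ ($Q = 9^{2} = 81$)
$\frac{1}{b{\left(-227 \right)} + Q} = \frac{1}{\left(48 - 227\right) + 81} = \frac{1}{-179 + 81} = \frac{1}{-98} = - \frac{1}{98}$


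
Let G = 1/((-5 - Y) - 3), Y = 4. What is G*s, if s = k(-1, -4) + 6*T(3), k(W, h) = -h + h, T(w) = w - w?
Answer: 0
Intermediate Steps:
T(w) = 0
k(W, h) = 0
s = 0 (s = 0 + 6*0 = 0 + 0 = 0)
G = -1/12 (G = 1/((-5 - 1*4) - 3) = 1/((-5 - 4) - 3) = 1/(-9 - 3) = 1/(-12) = -1/12 ≈ -0.083333)
G*s = -1/12*0 = 0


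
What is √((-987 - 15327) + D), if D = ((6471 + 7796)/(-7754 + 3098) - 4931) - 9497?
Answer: I*√41656364529/1164 ≈ 175.34*I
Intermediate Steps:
D = -67191035/4656 (D = (14267/(-4656) - 4931) - 9497 = (14267*(-1/4656) - 4931) - 9497 = (-14267/4656 - 4931) - 9497 = -22973003/4656 - 9497 = -67191035/4656 ≈ -14431.)
√((-987 - 15327) + D) = √((-987 - 15327) - 67191035/4656) = √(-16314 - 67191035/4656) = √(-143149019/4656) = I*√41656364529/1164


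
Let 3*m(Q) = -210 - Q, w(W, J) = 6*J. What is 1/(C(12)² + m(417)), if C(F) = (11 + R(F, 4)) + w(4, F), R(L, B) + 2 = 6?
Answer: 1/7360 ≈ 0.00013587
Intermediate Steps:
R(L, B) = 4 (R(L, B) = -2 + 6 = 4)
C(F) = 15 + 6*F (C(F) = (11 + 4) + 6*F = 15 + 6*F)
m(Q) = -70 - Q/3 (m(Q) = (-210 - Q)/3 = -70 - Q/3)
1/(C(12)² + m(417)) = 1/((15 + 6*12)² + (-70 - ⅓*417)) = 1/((15 + 72)² + (-70 - 139)) = 1/(87² - 209) = 1/(7569 - 209) = 1/7360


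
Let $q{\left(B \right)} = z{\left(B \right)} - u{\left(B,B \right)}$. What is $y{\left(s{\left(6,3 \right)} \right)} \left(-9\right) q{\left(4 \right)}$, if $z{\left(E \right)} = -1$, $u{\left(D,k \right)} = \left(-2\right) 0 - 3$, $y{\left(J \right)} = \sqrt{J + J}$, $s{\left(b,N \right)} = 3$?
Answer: $- 18 \sqrt{6} \approx -44.091$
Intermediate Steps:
$y{\left(J \right)} = \sqrt{2} \sqrt{J}$ ($y{\left(J \right)} = \sqrt{2 J} = \sqrt{2} \sqrt{J}$)
$u{\left(D,k \right)} = -3$ ($u{\left(D,k \right)} = 0 - 3 = -3$)
$q{\left(B \right)} = 2$ ($q{\left(B \right)} = -1 - -3 = -1 + 3 = 2$)
$y{\left(s{\left(6,3 \right)} \right)} \left(-9\right) q{\left(4 \right)} = \sqrt{2} \sqrt{3} \left(-9\right) 2 = \sqrt{6} \left(-9\right) 2 = - 9 \sqrt{6} \cdot 2 = - 18 \sqrt{6}$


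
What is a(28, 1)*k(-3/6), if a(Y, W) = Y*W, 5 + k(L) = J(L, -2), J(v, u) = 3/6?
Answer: -126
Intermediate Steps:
J(v, u) = ½ (J(v, u) = 3*(⅙) = ½)
k(L) = -9/2 (k(L) = -5 + ½ = -9/2)
a(Y, W) = W*Y
a(28, 1)*k(-3/6) = (1*28)*(-9/2) = 28*(-9/2) = -126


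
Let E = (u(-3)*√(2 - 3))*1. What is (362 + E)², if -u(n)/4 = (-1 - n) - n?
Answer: 130644 - 14480*I ≈ 1.3064e+5 - 14480.0*I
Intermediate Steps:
u(n) = 4 + 8*n (u(n) = -4*((-1 - n) - n) = -4*(-1 - 2*n) = 4 + 8*n)
E = -20*I (E = ((4 + 8*(-3))*√(2 - 3))*1 = ((4 - 24)*√(-1))*1 = -20*I*1 = -20*I ≈ -20.0*I)
(362 + E)² = (362 - 20*I)²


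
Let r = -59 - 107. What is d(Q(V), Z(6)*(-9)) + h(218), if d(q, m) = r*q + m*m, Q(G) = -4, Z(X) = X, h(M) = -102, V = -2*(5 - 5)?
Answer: 3478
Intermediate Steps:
V = 0 (V = -2*0 = 0)
r = -166
d(q, m) = m**2 - 166*q (d(q, m) = -166*q + m*m = -166*q + m**2 = m**2 - 166*q)
d(Q(V), Z(6)*(-9)) + h(218) = ((6*(-9))**2 - 166*(-4)) - 102 = ((-54)**2 + 664) - 102 = (2916 + 664) - 102 = 3580 - 102 = 3478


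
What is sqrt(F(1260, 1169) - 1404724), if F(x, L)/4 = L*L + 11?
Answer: 2*sqrt(1015391) ≈ 2015.3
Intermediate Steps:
F(x, L) = 44 + 4*L**2 (F(x, L) = 4*(L*L + 11) = 4*(L**2 + 11) = 4*(11 + L**2) = 44 + 4*L**2)
sqrt(F(1260, 1169) - 1404724) = sqrt((44 + 4*1169**2) - 1404724) = sqrt((44 + 4*1366561) - 1404724) = sqrt((44 + 5466244) - 1404724) = sqrt(5466288 - 1404724) = sqrt(4061564) = 2*sqrt(1015391)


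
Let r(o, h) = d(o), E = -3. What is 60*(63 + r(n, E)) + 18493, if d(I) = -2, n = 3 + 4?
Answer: 22153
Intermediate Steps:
n = 7
r(o, h) = -2
60*(63 + r(n, E)) + 18493 = 60*(63 - 2) + 18493 = 60*61 + 18493 = 3660 + 18493 = 22153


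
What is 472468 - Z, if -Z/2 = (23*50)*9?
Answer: 493168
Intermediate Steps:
Z = -20700 (Z = -2*23*50*9 = -2300*9 = -2*10350 = -20700)
472468 - Z = 472468 - 1*(-20700) = 472468 + 20700 = 493168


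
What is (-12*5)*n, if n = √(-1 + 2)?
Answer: -60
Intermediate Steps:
n = 1 (n = √1 = 1)
(-12*5)*n = -12*5*1 = -60*1 = -60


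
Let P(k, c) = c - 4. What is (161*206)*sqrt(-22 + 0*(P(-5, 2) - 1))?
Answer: 33166*I*sqrt(22) ≈ 1.5556e+5*I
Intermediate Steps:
P(k, c) = -4 + c
(161*206)*sqrt(-22 + 0*(P(-5, 2) - 1)) = (161*206)*sqrt(-22 + 0*((-4 + 2) - 1)) = 33166*sqrt(-22 + 0*(-2 - 1)) = 33166*sqrt(-22 + 0*(-3)) = 33166*sqrt(-22 + 0) = 33166*sqrt(-22) = 33166*(I*sqrt(22)) = 33166*I*sqrt(22)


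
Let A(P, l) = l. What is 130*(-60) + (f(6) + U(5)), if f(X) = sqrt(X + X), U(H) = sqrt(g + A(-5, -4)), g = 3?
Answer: -7800 + I + 2*sqrt(3) ≈ -7796.5 + 1.0*I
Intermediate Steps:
U(H) = I (U(H) = sqrt(3 - 4) = sqrt(-1) = I)
f(X) = sqrt(2)*sqrt(X) (f(X) = sqrt(2*X) = sqrt(2)*sqrt(X))
130*(-60) + (f(6) + U(5)) = 130*(-60) + (sqrt(2)*sqrt(6) + I) = -7800 + (2*sqrt(3) + I) = -7800 + (I + 2*sqrt(3)) = -7800 + I + 2*sqrt(3)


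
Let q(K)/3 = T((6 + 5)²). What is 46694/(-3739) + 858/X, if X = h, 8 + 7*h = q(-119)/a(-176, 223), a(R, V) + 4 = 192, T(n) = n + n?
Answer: -2129068762/1454471 ≈ -1463.8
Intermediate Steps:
T(n) = 2*n
q(K) = 726 (q(K) = 3*(2*(6 + 5)²) = 3*(2*11²) = 3*(2*121) = 3*242 = 726)
a(R, V) = 188 (a(R, V) = -4 + 192 = 188)
h = -389/658 (h = -8/7 + (726/188)/7 = -8/7 + (726*(1/188))/7 = -8/7 + (⅐)*(363/94) = -8/7 + 363/658 = -389/658 ≈ -0.59119)
X = -389/658 ≈ -0.59119
46694/(-3739) + 858/X = 46694/(-3739) + 858/(-389/658) = 46694*(-1/3739) + 858*(-658/389) = -46694/3739 - 564564/389 = -2129068762/1454471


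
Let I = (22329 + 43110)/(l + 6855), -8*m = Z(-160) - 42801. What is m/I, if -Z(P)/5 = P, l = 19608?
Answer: 370490821/174504 ≈ 2123.1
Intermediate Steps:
Z(P) = -5*P
m = 42001/8 (m = -(-5*(-160) - 42801)/8 = -(800 - 42801)/8 = -1/8*(-42001) = 42001/8 ≈ 5250.1)
I = 21813/8821 (I = (22329 + 43110)/(19608 + 6855) = 65439/26463 = 65439*(1/26463) = 21813/8821 ≈ 2.4728)
m/I = 42001/(8*(21813/8821)) = (42001/8)*(8821/21813) = 370490821/174504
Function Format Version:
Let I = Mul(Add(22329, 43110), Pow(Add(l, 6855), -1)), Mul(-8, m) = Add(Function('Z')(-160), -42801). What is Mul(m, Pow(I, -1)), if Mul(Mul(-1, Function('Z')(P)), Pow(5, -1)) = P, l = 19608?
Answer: Rational(370490821, 174504) ≈ 2123.1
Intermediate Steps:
Function('Z')(P) = Mul(-5, P)
m = Rational(42001, 8) (m = Mul(Rational(-1, 8), Add(Mul(-5, -160), -42801)) = Mul(Rational(-1, 8), Add(800, -42801)) = Mul(Rational(-1, 8), -42001) = Rational(42001, 8) ≈ 5250.1)
I = Rational(21813, 8821) (I = Mul(Add(22329, 43110), Pow(Add(19608, 6855), -1)) = Mul(65439, Pow(26463, -1)) = Mul(65439, Rational(1, 26463)) = Rational(21813, 8821) ≈ 2.4728)
Mul(m, Pow(I, -1)) = Mul(Rational(42001, 8), Pow(Rational(21813, 8821), -1)) = Mul(Rational(42001, 8), Rational(8821, 21813)) = Rational(370490821, 174504)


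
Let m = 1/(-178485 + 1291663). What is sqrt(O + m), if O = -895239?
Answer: 29*I*sqrt(1319083314997778)/1113178 ≈ 946.17*I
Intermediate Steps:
m = 1/1113178 ≈ 8.9833e-7
sqrt(O + m) = sqrt(-895239 + 1/1113178) = sqrt(-996560359541/1113178) = 29*I*sqrt(1319083314997778)/1113178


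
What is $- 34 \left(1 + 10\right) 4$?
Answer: $-1496$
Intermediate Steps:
$- 34 \left(1 + 10\right) 4 = \left(-34\right) 11 \cdot 4 = \left(-374\right) 4 = -1496$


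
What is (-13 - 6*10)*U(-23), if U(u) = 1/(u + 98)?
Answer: -73/75 ≈ -0.97333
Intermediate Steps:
U(u) = 1/(98 + u)
(-13 - 6*10)*U(-23) = (-13 - 6*10)/(98 - 23) = (-13 - 60)/75 = -73*1/75 = -73/75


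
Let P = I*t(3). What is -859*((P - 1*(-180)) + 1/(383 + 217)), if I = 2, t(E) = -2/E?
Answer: -92085659/600 ≈ -1.5348e+5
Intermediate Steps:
P = -4/3 (P = 2*(-2/3) = -4/3 ≈ -1.3333)
-859*((P - 1*(-180)) + 1/(383 + 217)) = -859*((-4/3 - 1*(-180)) + 1/(383 + 217)) = -859*((-4/3 + 180) + 1/600) = -859*(536/3 + 1/600) = -859*107201/600 = -92085659/600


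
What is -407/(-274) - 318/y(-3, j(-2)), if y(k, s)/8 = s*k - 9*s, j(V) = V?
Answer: -749/4384 ≈ -0.17085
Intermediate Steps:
y(k, s) = -72*s + 8*k*s (y(k, s) = 8*(s*k - 9*s) = 8*(k*s - 9*s) = 8*(-9*s + k*s) = -72*s + 8*k*s)
-407/(-274) - 318/y(-3, j(-2)) = -407/(-274) - 318*(-1/(16*(-9 - 3))) = -407*(-1/274) - 318/(8*(-2)*(-12)) = 407/274 - 318/192 = 407/274 - 318*1/192 = 407/274 - 53/32 = -749/4384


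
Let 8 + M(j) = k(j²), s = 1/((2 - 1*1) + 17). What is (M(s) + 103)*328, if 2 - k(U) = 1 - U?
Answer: 2550610/81 ≈ 31489.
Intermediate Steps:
k(U) = 1 + U (k(U) = 2 - (1 - U) = 2 + (-1 + U) = 1 + U)
s = 1/18 (s = 1/((2 - 1) + 17) = 1/(1 + 17) = 1/18 ≈ 0.055556)
M(j) = -7 + j² (M(j) = -8 + (1 + j²) = -7 + j²)
(M(s) + 103)*328 = ((-7 + (1/18)²) + 103)*328 = ((-7 + 1/324) + 103)*328 = (-2267/324 + 103)*328 = (31105/324)*328 = 2550610/81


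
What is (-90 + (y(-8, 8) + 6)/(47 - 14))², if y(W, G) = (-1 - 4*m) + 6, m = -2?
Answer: 8708401/1089 ≈ 7996.7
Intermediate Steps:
y(W, G) = 13 (y(W, G) = (-1 - 4*(-2)) + 6 = (-1 + 8) + 6 = 7 + 6 = 13)
(-90 + (y(-8, 8) + 6)/(47 - 14))² = (-90 + (13 + 6)/(47 - 14))² = (-90 + 19/33)² = (-2951/33)² = 8708401/1089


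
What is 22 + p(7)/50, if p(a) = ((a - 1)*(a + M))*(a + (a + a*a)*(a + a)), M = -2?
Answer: 2483/5 ≈ 496.60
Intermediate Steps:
p(a) = (-1 + a)*(-2 + a)*(a + 2*a*(a + a**2)) (p(a) = ((a - 1)*(a - 2))*(a + (a + a*a)*(a + a)) = ((-1 + a)*(-2 + a))*(a + (a + a**2)*(2*a)) = ((-1 + a)*(-2 + a))*(a + 2*a*(a + a**2)) = (-1 + a)*(-2 + a)*(a + 2*a*(a + a**2)))
22 + p(7)/50 = 22 + (7*(2 + 7 - 1*7**2 - 4*7**3 + 2*7**4))/50 = 22 + (7*(2 + 7 - 1*49 - 4*343 + 2*2401))*(1/50) = 22 + (7*(2 + 7 - 49 - 1372 + 4802))*(1/50) = 22 + (7*3390)*(1/50) = 22 + 23730*(1/50) = 22 + 2373/5 = 2483/5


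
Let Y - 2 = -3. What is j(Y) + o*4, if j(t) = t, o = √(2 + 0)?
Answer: -1 + 4*√2 ≈ 4.6569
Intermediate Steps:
Y = -1 (Y = 2 - 3 = -1)
o = √2 ≈ 1.4142
j(Y) + o*4 = -1 + √2*4 = -1 + 4*√2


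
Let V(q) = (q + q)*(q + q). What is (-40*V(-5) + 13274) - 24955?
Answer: -15681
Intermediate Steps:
V(q) = 4*q² (V(q) = (2*q)*(2*q) = 4*q²)
(-40*V(-5) + 13274) - 24955 = (-160*(-5)² + 13274) - 24955 = (-160*25 + 13274) - 24955 = (-40*100 + 13274) - 24955 = (-4000 + 13274) - 24955 = 9274 - 24955 = -15681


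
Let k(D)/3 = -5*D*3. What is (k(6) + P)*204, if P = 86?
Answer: -37536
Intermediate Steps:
k(D) = -45*D (k(D) = 3*(-5*D*3) = 3*(-15*D) = -45*D)
(k(6) + P)*204 = (-45*6 + 86)*204 = (-270 + 86)*204 = -184*204 = -37536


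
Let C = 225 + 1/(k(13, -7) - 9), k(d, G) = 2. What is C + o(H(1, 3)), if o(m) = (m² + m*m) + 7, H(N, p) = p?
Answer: 1749/7 ≈ 249.86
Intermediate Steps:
C = 1574/7 (C = 225 + 1/(2 - 9) = 225 + 1/(-7) = 225 - ⅐ = 1574/7 ≈ 224.86)
o(m) = 7 + 2*m² (o(m) = (m² + m²) + 7 = 2*m² + 7 = 7 + 2*m²)
C + o(H(1, 3)) = 1574/7 + (7 + 2*3²) = 1574/7 + (7 + 2*9) = 1574/7 + (7 + 18) = 1574/7 + 25 = 1749/7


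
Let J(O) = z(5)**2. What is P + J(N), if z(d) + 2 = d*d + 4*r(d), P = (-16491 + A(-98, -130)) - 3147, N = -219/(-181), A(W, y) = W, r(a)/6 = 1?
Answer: -17527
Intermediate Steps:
r(a) = 6 (r(a) = 6*1 = 6)
N = 219/181 (N = -219*(-1/181) = 219/181 ≈ 1.2099)
P = -19736 (P = (-16491 - 98) - 3147 = -16589 - 3147 = -19736)
z(d) = 22 + d**2 (z(d) = -2 + (d*d + 4*6) = -2 + (d**2 + 24) = -2 + (24 + d**2) = 22 + d**2)
J(O) = 2209 (J(O) = (22 + 5**2)**2 = (22 + 25)**2 = 47**2 = 2209)
P + J(N) = -19736 + 2209 = -17527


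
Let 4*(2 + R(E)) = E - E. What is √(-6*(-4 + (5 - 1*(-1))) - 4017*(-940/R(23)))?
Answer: 3*I*√209778 ≈ 1374.0*I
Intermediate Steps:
R(E) = -2 (R(E) = -2 + (E - E)/4 = -2 + (¼)*0 = -2 + 0 = -2)
√(-6*(-4 + (5 - 1*(-1))) - 4017*(-940/R(23))) = √(-6*(-4 + (5 - 1*(-1))) - 4017/((-2/(-940)))) = √(-6*(-4 + (5 + 1)) - 4017/((-2*(-1/940)))) = √(-6*(-4 + 6) - 4017/1/470) = √(-6*2 - 4017*470) = √(-12 - 1887990) = √(-1888002) = 3*I*√209778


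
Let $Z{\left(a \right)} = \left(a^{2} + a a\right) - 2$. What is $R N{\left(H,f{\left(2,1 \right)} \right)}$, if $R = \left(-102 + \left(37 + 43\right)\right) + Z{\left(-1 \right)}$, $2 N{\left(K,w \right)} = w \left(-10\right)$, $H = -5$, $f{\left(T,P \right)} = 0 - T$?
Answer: $-220$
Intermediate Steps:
$f{\left(T,P \right)} = - T$
$Z{\left(a \right)} = -2 + 2 a^{2}$ ($Z{\left(a \right)} = \left(a^{2} + a^{2}\right) - 2 = 2 a^{2} - 2 = -2 + 2 a^{2}$)
$N{\left(K,w \right)} = - 5 w$ ($N{\left(K,w \right)} = \frac{w \left(-10\right)}{2} = \frac{\left(-10\right) w}{2} = - 5 w$)
$R = -22$ ($R = \left(-102 + \left(37 + 43\right)\right) - \left(2 - 2 \left(-1\right)^{2}\right) = \left(-102 + 80\right) + \left(-2 + 2 \cdot 1\right) = -22 + \left(-2 + 2\right) = -22 + 0 = -22$)
$R N{\left(H,f{\left(2,1 \right)} \right)} = - 22 \left(- 5 \left(\left(-1\right) 2\right)\right) = - 22 \left(\left(-5\right) \left(-2\right)\right) = \left(-22\right) 10 = -220$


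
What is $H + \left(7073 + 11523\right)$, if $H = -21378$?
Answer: $-2782$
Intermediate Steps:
$H + \left(7073 + 11523\right) = -21378 + \left(7073 + 11523\right) = -21378 + 18596 = -2782$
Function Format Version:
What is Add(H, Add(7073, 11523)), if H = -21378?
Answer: -2782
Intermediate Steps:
Add(H, Add(7073, 11523)) = Add(-21378, Add(7073, 11523)) = Add(-21378, 18596) = -2782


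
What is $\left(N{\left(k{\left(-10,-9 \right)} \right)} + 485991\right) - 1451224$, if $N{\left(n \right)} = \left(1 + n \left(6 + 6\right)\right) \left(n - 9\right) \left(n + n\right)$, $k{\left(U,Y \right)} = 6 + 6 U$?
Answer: $-5367421$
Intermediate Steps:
$N{\left(n \right)} = 2 n \left(1 + 12 n\right) \left(-9 + n\right)$ ($N{\left(n \right)} = \left(1 + n 12\right) \left(-9 + n\right) 2 n = \left(1 + 12 n\right) 2 n \left(-9 + n\right) = 2 n \left(1 + 12 n\right) \left(-9 + n\right)$)
$\left(N{\left(k{\left(-10,-9 \right)} \right)} + 485991\right) - 1451224 = \left(2 \left(6 + 6 \left(-10\right)\right) \left(-9 - 107 \left(6 + 6 \left(-10\right)\right) + 12 \left(6 + 6 \left(-10\right)\right)^{2}\right) + 485991\right) - 1451224 = \left(2 \left(6 - 60\right) \left(-9 - 107 \left(6 - 60\right) + 12 \left(6 - 60\right)^{2}\right) + 485991\right) - 1451224 = \left(2 \left(-54\right) \left(-9 - -5778 + 12 \left(-54\right)^{2}\right) + 485991\right) - 1451224 = \left(2 \left(-54\right) \left(-9 + 5778 + 12 \cdot 2916\right) + 485991\right) - 1451224 = \left(2 \left(-54\right) \left(-9 + 5778 + 34992\right) + 485991\right) - 1451224 = \left(2 \left(-54\right) 40761 + 485991\right) - 1451224 = \left(-4402188 + 485991\right) - 1451224 = -3916197 - 1451224 = -5367421$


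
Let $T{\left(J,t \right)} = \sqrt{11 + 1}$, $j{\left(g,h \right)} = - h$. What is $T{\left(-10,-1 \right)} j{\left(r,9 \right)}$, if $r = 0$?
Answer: $- 18 \sqrt{3} \approx -31.177$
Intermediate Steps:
$T{\left(J,t \right)} = 2 \sqrt{3}$ ($T{\left(J,t \right)} = \sqrt{12} = 2 \sqrt{3}$)
$T{\left(-10,-1 \right)} j{\left(r,9 \right)} = 2 \sqrt{3} \left(\left(-1\right) 9\right) = 2 \sqrt{3} \left(-9\right) = - 18 \sqrt{3}$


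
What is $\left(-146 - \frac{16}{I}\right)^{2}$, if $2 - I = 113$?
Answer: $\frac{262116100}{12321} \approx 21274.0$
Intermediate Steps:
$I = -111$ ($I = 2 - 113 = -111$)
$\left(-146 - \frac{16}{I}\right)^{2} = \left(-146 - \frac{16}{-111}\right)^{2} = \left(-146 - - \frac{16}{111}\right)^{2} = \left(-146 + \frac{16}{111}\right)^{2} = \left(- \frac{16190}{111}\right)^{2} = \frac{262116100}{12321}$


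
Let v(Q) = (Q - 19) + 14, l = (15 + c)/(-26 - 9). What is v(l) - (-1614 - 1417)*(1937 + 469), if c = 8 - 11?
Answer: 255240323/35 ≈ 7.2926e+6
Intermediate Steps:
c = -3
l = -12/35 (l = (15 - 3)/(-26 - 9) = 12/(-35) = 12*(-1/35) = -12/35 ≈ -0.34286)
v(Q) = -5 + Q (v(Q) = (-19 + Q) + 14 = -5 + Q)
v(l) - (-1614 - 1417)*(1937 + 469) = (-5 - 12/35) - (-1614 - 1417)*(1937 + 469) = -187/35 - (-3031)*2406 = -187/35 - 1*(-7292586) = -187/35 + 7292586 = 255240323/35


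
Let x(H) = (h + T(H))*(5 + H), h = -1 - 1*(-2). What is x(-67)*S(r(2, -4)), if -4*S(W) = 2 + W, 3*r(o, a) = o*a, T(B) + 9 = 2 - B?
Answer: -1891/3 ≈ -630.33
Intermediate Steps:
T(B) = -7 - B (T(B) = -9 + (2 - B) = -7 - B)
h = 1 (h = -1 + 2 = 1)
r(o, a) = a*o/3 (r(o, a) = (o*a)/3 = (a*o)/3 = a*o/3)
x(H) = (-6 - H)*(5 + H) (x(H) = (1 + (-7 - H))*(5 + H) = (-6 - H)*(5 + H))
S(W) = -½ - W/4 (S(W) = -(2 + W)/4 = -½ - W/4)
x(-67)*S(r(2, -4)) = (-30 - 1*(-67)² - 11*(-67))*(-½ - (-4)*2/12) = (-30 - 1*4489 + 737)*(-½ - ¼*(-8/3)) = (-30 - 4489 + 737)*(-½ + ⅔) = -3782*⅙ = -1891/3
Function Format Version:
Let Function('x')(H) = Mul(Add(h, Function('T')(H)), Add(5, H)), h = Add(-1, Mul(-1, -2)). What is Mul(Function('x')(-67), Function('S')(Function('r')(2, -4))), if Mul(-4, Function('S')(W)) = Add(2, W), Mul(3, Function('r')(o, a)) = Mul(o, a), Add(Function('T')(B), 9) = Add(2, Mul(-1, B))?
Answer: Rational(-1891, 3) ≈ -630.33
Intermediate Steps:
Function('T')(B) = Add(-7, Mul(-1, B)) (Function('T')(B) = Add(-9, Add(2, Mul(-1, B))) = Add(-7, Mul(-1, B)))
h = 1 (h = Add(-1, 2) = 1)
Function('r')(o, a) = Mul(Rational(1, 3), a, o) (Function('r')(o, a) = Mul(Rational(1, 3), Mul(o, a)) = Mul(Rational(1, 3), Mul(a, o)) = Mul(Rational(1, 3), a, o))
Function('x')(H) = Mul(Add(-6, Mul(-1, H)), Add(5, H)) (Function('x')(H) = Mul(Add(1, Add(-7, Mul(-1, H))), Add(5, H)) = Mul(Add(-6, Mul(-1, H)), Add(5, H)))
Function('S')(W) = Add(Rational(-1, 2), Mul(Rational(-1, 4), W)) (Function('S')(W) = Mul(Rational(-1, 4), Add(2, W)) = Add(Rational(-1, 2), Mul(Rational(-1, 4), W)))
Mul(Function('x')(-67), Function('S')(Function('r')(2, -4))) = Mul(Add(-30, Mul(-1, Pow(-67, 2)), Mul(-11, -67)), Add(Rational(-1, 2), Mul(Rational(-1, 4), Mul(Rational(1, 3), -4, 2)))) = Mul(Add(-30, Mul(-1, 4489), 737), Add(Rational(-1, 2), Mul(Rational(-1, 4), Rational(-8, 3)))) = Mul(Add(-30, -4489, 737), Add(Rational(-1, 2), Rational(2, 3))) = Mul(-3782, Rational(1, 6)) = Rational(-1891, 3)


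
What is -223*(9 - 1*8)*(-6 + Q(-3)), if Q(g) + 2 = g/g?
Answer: 1561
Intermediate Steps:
Q(g) = -1 (Q(g) = -2 + g/g = -2 + 1 = -1)
-223*(9 - 1*8)*(-6 + Q(-3)) = -223*(9 - 1*8)*(-6 - 1) = -223*(9 - 8)*(-7) = -223*(-7) = 1561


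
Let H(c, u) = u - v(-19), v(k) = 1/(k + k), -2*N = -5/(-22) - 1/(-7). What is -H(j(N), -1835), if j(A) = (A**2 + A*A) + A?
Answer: 69729/38 ≈ 1835.0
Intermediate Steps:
N = -57/308 (N = -(-5/(-22) - 1/(-7))/2 = -(-5*(-1/22) - 1*(-1/7))/2 = -(5/22 + 1/7)/2 = -1/2*57/154 = -57/308 ≈ -0.18507)
j(A) = A + 2*A**2 (j(A) = (A**2 + A**2) + A = 2*A**2 + A = A + 2*A**2)
v(k) = 1/(2*k)
H(c, u) = 1/38 + u (H(c, u) = u - 1/(2*(-19)) = u - (-1)/(2*19) = u - 1*(-1/38) = u + 1/38 = 1/38 + u)
-H(j(N), -1835) = -(1/38 - 1835) = -1*(-69729/38) = 69729/38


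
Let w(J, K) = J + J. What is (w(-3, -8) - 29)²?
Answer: 1225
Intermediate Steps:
w(J, K) = 2*J
(w(-3, -8) - 29)² = (2*(-3) - 29)² = (-6 - 29)² = (-35)² = 1225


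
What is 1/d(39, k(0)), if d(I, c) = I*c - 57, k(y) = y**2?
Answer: -1/57 ≈ -0.017544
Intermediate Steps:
d(I, c) = -57 + I*c
1/d(39, k(0)) = 1/(-57 + 39*0**2) = 1/(-57 + 39*0) = 1/(-57 + 0) = 1/(-57) = -1/57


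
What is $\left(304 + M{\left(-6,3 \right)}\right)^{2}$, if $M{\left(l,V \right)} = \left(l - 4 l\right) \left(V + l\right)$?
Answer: $62500$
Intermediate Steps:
$M{\left(l,V \right)} = - 3 l \left(V + l\right)$
$\left(304 + M{\left(-6,3 \right)}\right)^{2} = \left(304 - - 18 \left(3 - 6\right)\right)^{2} = \left(304 - \left(-18\right) \left(-3\right)\right)^{2} = \left(304 - 54\right)^{2} = 250^{2} = 62500$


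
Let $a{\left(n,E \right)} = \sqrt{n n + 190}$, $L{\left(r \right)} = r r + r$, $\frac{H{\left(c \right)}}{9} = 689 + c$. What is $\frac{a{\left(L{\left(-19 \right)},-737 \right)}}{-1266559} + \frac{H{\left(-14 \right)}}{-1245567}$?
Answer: $- \frac{2025}{415189} - \frac{\sqrt{117154}}{1266559} \approx -0.0051475$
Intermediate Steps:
$H{\left(c \right)} = 6201 + 9 c$ ($H{\left(c \right)} = 9 \left(689 + c\right) = 6201 + 9 c$)
$L{\left(r \right)} = r + r^{2}$ ($L{\left(r \right)} = r^{2} + r = r + r^{2}$)
$a{\left(n,E \right)} = \sqrt{190 + n^{2}}$ ($a{\left(n,E \right)} = \sqrt{n^{2} + 190} = \sqrt{190 + n^{2}}$)
$\frac{a{\left(L{\left(-19 \right)},-737 \right)}}{-1266559} + \frac{H{\left(-14 \right)}}{-1245567} = \frac{\sqrt{190 + \left(- 19 \left(1 - 19\right)\right)^{2}}}{-1266559} + \frac{6201 + 9 \left(-14\right)}{-1245567} = \sqrt{190 + \left(\left(-19\right) \left(-18\right)\right)^{2}} \left(- \frac{1}{1266559}\right) + \left(6201 - 126\right) \left(- \frac{1}{1245567}\right) = \sqrt{190 + 342^{2}} \left(- \frac{1}{1266559}\right) + 6075 \left(- \frac{1}{1245567}\right) = \sqrt{190 + 116964} \left(- \frac{1}{1266559}\right) - \frac{2025}{415189} = \sqrt{117154} \left(- \frac{1}{1266559}\right) - \frac{2025}{415189} = - \frac{\sqrt{117154}}{1266559} - \frac{2025}{415189} = - \frac{2025}{415189} - \frac{\sqrt{117154}}{1266559}$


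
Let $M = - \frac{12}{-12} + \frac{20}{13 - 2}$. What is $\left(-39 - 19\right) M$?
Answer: $- \frac{1798}{11} \approx -163.45$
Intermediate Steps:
$M = \frac{31}{11}$ ($M = \left(-12\right) \left(- \frac{1}{12}\right) + \frac{20}{11} = 1 + 20 \cdot \frac{1}{11} = 1 + \frac{20}{11} = \frac{31}{11} \approx 2.8182$)
$\left(-39 - 19\right) M = \left(-39 - 19\right) \frac{31}{11} = \left(-58\right) \frac{31}{11} = - \frac{1798}{11}$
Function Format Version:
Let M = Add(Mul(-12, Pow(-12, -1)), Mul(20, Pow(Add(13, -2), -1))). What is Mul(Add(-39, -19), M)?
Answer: Rational(-1798, 11) ≈ -163.45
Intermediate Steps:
M = Rational(31, 11) (M = Add(Mul(-12, Rational(-1, 12)), Mul(20, Pow(11, -1))) = Add(1, Mul(20, Rational(1, 11))) = Add(1, Rational(20, 11)) = Rational(31, 11) ≈ 2.8182)
Mul(Add(-39, -19), M) = Mul(Add(-39, -19), Rational(31, 11)) = Mul(-58, Rational(31, 11)) = Rational(-1798, 11)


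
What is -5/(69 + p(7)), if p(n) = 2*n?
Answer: -5/83 ≈ -0.060241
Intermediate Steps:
-5/(69 + p(7)) = -5/(69 + 2*7) = -5/(69 + 14) = -5/83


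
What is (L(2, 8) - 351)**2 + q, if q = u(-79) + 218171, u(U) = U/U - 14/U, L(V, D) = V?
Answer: 26857881/79 ≈ 3.3997e+5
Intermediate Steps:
u(U) = 1 - 14/U
q = 17235602/79 (q = (-14 - 79)/(-79) + 218171 = -1/79*(-93) + 218171 = 93/79 + 218171 = 17235602/79 ≈ 2.1817e+5)
(L(2, 8) - 351)**2 + q = (2 - 351)**2 + 17235602/79 = (-349)**2 + 17235602/79 = 121801 + 17235602/79 = 26857881/79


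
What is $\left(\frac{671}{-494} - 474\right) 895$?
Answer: $- \frac{210170165}{494} \approx -4.2545 \cdot 10^{5}$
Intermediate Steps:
$\left(\frac{671}{-494} - 474\right) 895 = \left(671 \left(- \frac{1}{494}\right) - 474\right) 895 = \left(- \frac{671}{494} - 474\right) 895 = \left(- \frac{234827}{494}\right) 895 = - \frac{210170165}{494}$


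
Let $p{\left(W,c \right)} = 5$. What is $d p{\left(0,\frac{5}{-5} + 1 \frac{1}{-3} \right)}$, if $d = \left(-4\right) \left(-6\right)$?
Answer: $120$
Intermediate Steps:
$d = 24$
$d p{\left(0,\frac{5}{-5} + 1 \frac{1}{-3} \right)} = 24 \cdot 5 = 120$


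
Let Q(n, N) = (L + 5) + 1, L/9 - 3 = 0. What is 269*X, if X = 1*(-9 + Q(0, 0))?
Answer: 6456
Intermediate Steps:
L = 27 (L = 27 + 9*0 = 27 + 0 = 27)
Q(n, N) = 33 (Q(n, N) = (27 + 5) + 1 = 32 + 1 = 33)
X = 24 (X = 1*(-9 + 33) = 1*24 = 24)
269*X = 269*24 = 6456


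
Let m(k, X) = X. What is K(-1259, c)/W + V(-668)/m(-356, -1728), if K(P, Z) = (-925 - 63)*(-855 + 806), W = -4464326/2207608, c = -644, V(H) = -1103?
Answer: -92337294704755/3857177664 ≈ -23939.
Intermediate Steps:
W = -2232163/1103804 (W = -4464326*1/2207608 = -2232163/1103804 ≈ -2.0222)
K(P, Z) = 48412 (K(P, Z) = -988*(-49) = 48412)
K(-1259, c)/W + V(-668)/m(-356, -1728) = 48412/(-2232163/1103804) - 1103/(-1728) = 48412*(-1103804/2232163) - 1103*(-1/1728) = -53437359248/2232163 + 1103/1728 = -92337294704755/3857177664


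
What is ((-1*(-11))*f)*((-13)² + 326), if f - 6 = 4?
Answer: 54450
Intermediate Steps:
f = 10 (f = 6 + 4 = 10)
((-1*(-11))*f)*((-13)² + 326) = (-1*(-11)*10)*((-13)² + 326) = (11*10)*(169 + 326) = 110*495 = 54450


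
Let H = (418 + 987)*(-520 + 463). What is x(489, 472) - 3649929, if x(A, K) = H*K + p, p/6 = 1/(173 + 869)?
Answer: -21595475526/521 ≈ -4.1450e+7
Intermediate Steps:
H = -80085 (H = 1405*(-57) = -80085)
p = 3/521 (p = 6/(173 + 869) = 6/1042 = 6*(1/1042) = 3/521 ≈ 0.0057582)
x(A, K) = 3/521 - 80085*K (x(A, K) = -80085*K + 3/521 = 3/521 - 80085*K)
x(489, 472) - 3649929 = (3/521 - 80085*472) - 3649929 = (3/521 - 37800120) - 3649929 = -19693862517/521 - 3649929 = -21595475526/521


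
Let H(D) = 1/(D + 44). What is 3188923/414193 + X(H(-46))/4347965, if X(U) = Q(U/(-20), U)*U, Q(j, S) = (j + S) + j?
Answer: 554613027395537/72035866689800 ≈ 7.6991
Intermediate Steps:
Q(j, S) = S + 2*j (Q(j, S) = (S + j) + j = S + 2*j)
H(D) = 1/(44 + D)
X(U) = 9*U²/10 (X(U) = (U + 2*(U/(-20)))*U = (U + 2*(U*(-1/20)))*U = (U + 2*(-U/20))*U = (U - U/10)*U = (9*U/10)*U = 9*U²/10)
3188923/414193 + X(H(-46))/4347965 = 3188923/414193 + (9*(1/(44 - 46))²/10)/4347965 = 3188923*(1/414193) + (9*(1/(-2))²/10)*(1/4347965) = 3188923/414193 + (9*(-½)²/10)*(1/4347965) = 3188923/414193 + ((9/10)*(¼))*(1/4347965) = 3188923/414193 + (9/40)*(1/4347965) = 3188923/414193 + 9/173918600 = 554613027395537/72035866689800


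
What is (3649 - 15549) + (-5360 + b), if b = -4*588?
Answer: -19612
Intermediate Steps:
b = -2352
(3649 - 15549) + (-5360 + b) = (3649 - 15549) + (-5360 - 2352) = -11900 - 7712 = -19612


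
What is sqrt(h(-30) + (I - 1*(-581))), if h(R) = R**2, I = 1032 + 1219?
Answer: 2*sqrt(933) ≈ 61.090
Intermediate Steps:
I = 2251
sqrt(h(-30) + (I - 1*(-581))) = sqrt((-30)**2 + (2251 - 1*(-581))) = sqrt(900 + (2251 + 581)) = sqrt(900 + 2832) = sqrt(3732) = 2*sqrt(933)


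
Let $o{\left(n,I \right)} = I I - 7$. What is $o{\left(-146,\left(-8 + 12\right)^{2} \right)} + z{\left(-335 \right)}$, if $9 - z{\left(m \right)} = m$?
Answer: $593$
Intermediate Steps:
$z{\left(m \right)} = 9 - m$
$o{\left(n,I \right)} = -7 + I^{2}$ ($o{\left(n,I \right)} = I^{2} - 7 = -7 + I^{2}$)
$o{\left(-146,\left(-8 + 12\right)^{2} \right)} + z{\left(-335 \right)} = \left(-7 + \left(\left(-8 + 12\right)^{2}\right)^{2}\right) + \left(9 - -335\right) = \left(-7 + \left(4^{2}\right)^{2}\right) + \left(9 + 335\right) = \left(-7 + 16^{2}\right) + 344 = \left(-7 + 256\right) + 344 = 249 + 344 = 593$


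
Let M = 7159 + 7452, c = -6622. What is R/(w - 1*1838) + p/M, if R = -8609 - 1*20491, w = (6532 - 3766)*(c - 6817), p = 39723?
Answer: 369273107769/135787737608 ≈ 2.7195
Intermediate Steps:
w = -37172274 (w = (6532 - 3766)*(-6622 - 6817) = 2766*(-13439) = -37172274)
M = 14611
R = -29100 (R = -8609 - 20491 = -29100)
R/(w - 1*1838) + p/M = -29100/(-37172274 - 1*1838) + 39723/14611 = -29100/(-37172274 - 1838) + 39723*(1/14611) = -29100/(-37174112) + 39723/14611 = -29100*(-1/37174112) + 39723/14611 = 7275/9293528 + 39723/14611 = 369273107769/135787737608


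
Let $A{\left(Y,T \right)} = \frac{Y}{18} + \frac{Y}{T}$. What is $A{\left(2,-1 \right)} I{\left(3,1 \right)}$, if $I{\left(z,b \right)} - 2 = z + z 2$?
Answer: $- \frac{187}{9} \approx -20.778$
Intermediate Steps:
$A{\left(Y,T \right)} = \frac{Y}{18} + \frac{Y}{T}$ ($A{\left(Y,T \right)} = Y \frac{1}{18} + \frac{Y}{T} = \frac{Y}{18} + \frac{Y}{T}$)
$I{\left(z,b \right)} = 2 + 3 z$ ($I{\left(z,b \right)} = 2 + \left(z + z 2\right) = 2 + \left(z + 2 z\right) = 2 + 3 z$)
$A{\left(2,-1 \right)} I{\left(3,1 \right)} = \left(\frac{1}{18} \cdot 2 + \frac{2}{-1}\right) \left(2 + 3 \cdot 3\right) = \left(\frac{1}{9} + 2 \left(-1\right)\right) \left(2 + 9\right) = \left(\frac{1}{9} - 2\right) 11 = \left(- \frac{17}{9}\right) 11 = - \frac{187}{9}$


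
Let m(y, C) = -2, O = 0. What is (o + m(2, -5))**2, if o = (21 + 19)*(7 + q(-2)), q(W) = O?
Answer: 77284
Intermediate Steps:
q(W) = 0
o = 280 (o = (21 + 19)*(7 + 0) = 40*7 = 280)
(o + m(2, -5))**2 = (280 - 2)**2 = 278**2 = 77284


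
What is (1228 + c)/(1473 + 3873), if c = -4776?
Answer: -1774/2673 ≈ -0.66367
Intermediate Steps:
(1228 + c)/(1473 + 3873) = (1228 - 4776)/(1473 + 3873) = -3548/5346 = -3548*1/5346 = -1774/2673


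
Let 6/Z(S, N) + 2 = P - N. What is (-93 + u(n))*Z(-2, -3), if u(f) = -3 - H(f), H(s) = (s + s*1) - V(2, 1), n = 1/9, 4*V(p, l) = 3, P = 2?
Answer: -3437/18 ≈ -190.94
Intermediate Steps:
V(p, l) = ¾ (V(p, l) = (¼)*3 = ¾)
Z(S, N) = -6/N (Z(S, N) = 6/(-2 + (2 - N)) = 6/((-N)) = 6*(-1/N) = -6/N)
n = ⅑ ≈ 0.11111
H(s) = -¾ + 2*s (H(s) = (s + s*1) - 1*¾ = (s + s) - ¾ = 2*s - ¾ = -¾ + 2*s)
u(f) = -9/4 - 2*f (u(f) = -3 - (-¾ + 2*f) = -3 + (¾ - 2*f) = -9/4 - 2*f)
(-93 + u(n))*Z(-2, -3) = (-93 + (-9/4 - 2*⅑))*(-6/(-3)) = (-93 + (-9/4 - 2/9))*(-6*(-⅓)) = (-93 - 89/36)*2 = -3437/36*2 = -3437/18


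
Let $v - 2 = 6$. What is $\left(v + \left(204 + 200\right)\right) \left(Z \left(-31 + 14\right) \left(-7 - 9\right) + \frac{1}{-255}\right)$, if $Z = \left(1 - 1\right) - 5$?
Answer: $- \frac{142882012}{255} \approx -5.6032 \cdot 10^{5}$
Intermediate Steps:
$v = 8$ ($v = 2 + 6 = 8$)
$Z = -5$ ($Z = 0 - 5 = -5$)
$\left(v + \left(204 + 200\right)\right) \left(Z \left(-31 + 14\right) \left(-7 - 9\right) + \frac{1}{-255}\right) = \left(8 + \left(204 + 200\right)\right) \left(- 5 \left(-31 + 14\right) \left(-7 - 9\right) + \frac{1}{-255}\right) = \left(8 + 404\right) \left(- 5 \left(\left(-17\right) \left(-16\right)\right) - \frac{1}{255}\right) = 412 \left(\left(-5\right) 272 - \frac{1}{255}\right) = 412 \left(-1360 - \frac{1}{255}\right) = 412 \left(- \frac{346801}{255}\right) = - \frac{142882012}{255}$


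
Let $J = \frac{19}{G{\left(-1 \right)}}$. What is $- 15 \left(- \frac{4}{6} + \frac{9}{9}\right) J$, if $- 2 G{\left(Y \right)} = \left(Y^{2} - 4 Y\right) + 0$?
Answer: $38$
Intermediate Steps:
$G{\left(Y \right)} = 2 Y - \frac{Y^{2}}{2}$ ($G{\left(Y \right)} = - \frac{\left(Y^{2} - 4 Y\right) + 0}{2} = - \frac{Y^{2} - 4 Y}{2} = 2 Y - \frac{Y^{2}}{2}$)
$J = - \frac{38}{5}$ ($J = \frac{19}{\frac{1}{2} \left(-1\right) \left(4 - -1\right)} = \frac{19}{\frac{1}{2} \left(-1\right) \left(4 + 1\right)} = \frac{19}{\frac{1}{2} \left(-1\right) 5} = \frac{19}{- \frac{5}{2}} = 19 \left(- \frac{2}{5}\right) = - \frac{38}{5} \approx -7.6$)
$- 15 \left(- \frac{4}{6} + \frac{9}{9}\right) J = - 15 \left(- \frac{4}{6} + \frac{9}{9}\right) \left(- \frac{38}{5}\right) = - 15 \left(\left(-4\right) \frac{1}{6} + 9 \cdot \frac{1}{9}\right) \left(- \frac{38}{5}\right) = - 15 \left(- \frac{2}{3} + 1\right) \left(- \frac{38}{5}\right) = \left(-15\right) \frac{1}{3} \left(- \frac{38}{5}\right) = \left(-5\right) \left(- \frac{38}{5}\right) = 38$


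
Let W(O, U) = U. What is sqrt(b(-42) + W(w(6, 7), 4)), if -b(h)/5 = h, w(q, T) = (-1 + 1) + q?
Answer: sqrt(214) ≈ 14.629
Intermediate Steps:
w(q, T) = q (w(q, T) = 0 + q = q)
b(h) = -5*h
sqrt(b(-42) + W(w(6, 7), 4)) = sqrt(-5*(-42) + 4) = sqrt(210 + 4) = sqrt(214)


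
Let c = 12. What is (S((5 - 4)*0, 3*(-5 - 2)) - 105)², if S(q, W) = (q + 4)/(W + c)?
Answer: 900601/81 ≈ 11119.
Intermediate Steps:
S(q, W) = (4 + q)/(12 + W) (S(q, W) = (q + 4)/(W + 12) = (4 + q)/(12 + W))
(S((5 - 4)*0, 3*(-5 - 2)) - 105)² = ((4 + (5 - 4)*0)/(12 + 3*(-5 - 2)) - 105)² = ((4 + 1*0)/(12 + 3*(-7)) - 105)² = ((4 + 0)/(12 - 21) - 105)² = (4/(-9) - 105)² = (-⅑*4 - 105)² = (-4/9 - 105)² = (-949/9)² = 900601/81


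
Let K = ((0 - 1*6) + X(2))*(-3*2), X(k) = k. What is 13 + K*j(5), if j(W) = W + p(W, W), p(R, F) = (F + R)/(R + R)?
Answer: 157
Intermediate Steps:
p(R, F) = (F + R)/(2*R) (p(R, F) = (F + R)/((2*R)) = (F + R)*(1/(2*R)) = (F + R)/(2*R))
j(W) = 1 + W (j(W) = W + (W + W)/(2*W) = W + (2*W)/(2*W) = W + 1 = 1 + W)
K = 24 (K = ((0 - 1*6) + 2)*(-3*2) = ((0 - 6) + 2)*(-6) = (-6 + 2)*(-6) = -4*(-6) = 24)
13 + K*j(5) = 13 + 24*(1 + 5) = 13 + 24*6 = 13 + 144 = 157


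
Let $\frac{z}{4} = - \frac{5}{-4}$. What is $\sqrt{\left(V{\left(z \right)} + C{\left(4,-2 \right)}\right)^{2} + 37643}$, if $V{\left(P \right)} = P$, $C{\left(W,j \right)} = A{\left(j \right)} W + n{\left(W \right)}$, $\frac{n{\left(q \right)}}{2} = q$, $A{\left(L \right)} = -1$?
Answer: $2 \sqrt{9431} \approx 194.23$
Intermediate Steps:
$z = 5$ ($z = 4 \left(- \frac{5}{-4}\right) = 4 \left(\left(-5\right) \left(- \frac{1}{4}\right)\right) = 4 \cdot \frac{5}{4} = 5$)
$n{\left(q \right)} = 2 q$
$C{\left(W,j \right)} = W$ ($C{\left(W,j \right)} = - W + 2 W = W$)
$\sqrt{\left(V{\left(z \right)} + C{\left(4,-2 \right)}\right)^{2} + 37643} = \sqrt{\left(5 + 4\right)^{2} + 37643} = \sqrt{9^{2} + 37643} = \sqrt{81 + 37643} = \sqrt{37724} = 2 \sqrt{9431}$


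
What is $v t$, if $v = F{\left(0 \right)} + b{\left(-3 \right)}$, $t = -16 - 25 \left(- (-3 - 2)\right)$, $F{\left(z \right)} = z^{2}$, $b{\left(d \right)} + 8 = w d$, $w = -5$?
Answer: $-987$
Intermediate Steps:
$b{\left(d \right)} = -8 - 5 d$
$t = -141$ ($t = -16 - 25 \left(\left(-1\right) \left(-5\right)\right) = -16 - 125 = -141$)
$v = 7$ ($v = 0^{2} - -7 = 0 + \left(-8 + 15\right) = 0 + 7 = 7$)
$v t = 7 \left(-141\right) = -987$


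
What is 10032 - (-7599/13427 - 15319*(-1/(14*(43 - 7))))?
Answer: 67686772339/6767208 ≈ 10002.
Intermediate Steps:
10032 - (-7599/13427 - 15319*(-1/(14*(43 - 7)))) = 10032 - (-7599*1/13427 - 15319/((-14*36))) = 10032 - (-7599/13427 - 15319/(-504)) = 10032 - (-7599/13427 - 15319*(-1/504)) = 10032 - (-7599/13427 + 15319/504) = 10032 - 1*201858317/6767208 = 10032 - 201858317/6767208 = 67686772339/6767208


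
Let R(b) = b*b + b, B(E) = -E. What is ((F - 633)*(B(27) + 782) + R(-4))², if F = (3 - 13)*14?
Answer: 340592461609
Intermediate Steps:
F = -140 (F = -10*14 = -140)
R(b) = b + b² (R(b) = b² + b = b + b²)
((F - 633)*(B(27) + 782) + R(-4))² = ((-140 - 633)*(-1*27 + 782) - 4*(1 - 4))² = (-773*(-27 + 782) - 4*(-3))² = (-773*755 + 12)² = (-583615 + 12)² = (-583603)² = 340592461609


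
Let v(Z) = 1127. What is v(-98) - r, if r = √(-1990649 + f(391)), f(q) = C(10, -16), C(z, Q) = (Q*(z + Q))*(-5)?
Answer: 1127 - I*√1991129 ≈ 1127.0 - 1411.1*I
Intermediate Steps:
C(z, Q) = -5*Q*(Q + z) (C(z, Q) = (Q*(Q + z))*(-5) = -5*Q*(Q + z))
f(q) = -480 (f(q) = -5*(-16)*(-16 + 10) = -5*(-16)*(-6) = -480)
r = I*√1991129 (r = √(-1990649 - 480) = √(-1991129) = I*√1991129 ≈ 1411.1*I)
v(-98) - r = 1127 - I*√1991129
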